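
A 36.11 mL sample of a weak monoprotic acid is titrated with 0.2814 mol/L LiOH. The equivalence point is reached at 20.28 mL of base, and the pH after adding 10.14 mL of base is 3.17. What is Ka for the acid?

10.14 mL is half of the equivalence volume, so this is the half-equivalence point where [HA] = [A^-].
At half-equivalence pH = pKa, so pKa = 3.17.
Ka = 10^(-3.17) = 6.8 x 10^-4.

6.8 x 10^-4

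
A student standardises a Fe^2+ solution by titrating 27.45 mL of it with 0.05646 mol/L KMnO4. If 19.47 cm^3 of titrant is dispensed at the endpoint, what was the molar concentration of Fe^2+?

0.200 M

n(KMnO4) = 0.05646 x 0.01947 = 0.001099 mol.
From the balanced equation, 1 mol KMnO4 reacts with 5 mol Fe^2+, so n(Fe^2+) = 0.001099 x 5/1 = 0.005496 mol.
[Fe^2+] = 0.005496 / 0.02745 L = 0.200 M.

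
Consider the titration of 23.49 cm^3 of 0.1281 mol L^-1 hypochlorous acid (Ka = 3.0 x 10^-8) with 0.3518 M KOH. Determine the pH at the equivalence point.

n(HClO) = 0.1281 x 0.02349 = 0.003009 mol; V(KOH) at equivalence = 0.003009/0.3518 = 0.008553 L.
At equivalence all the acid is converted to ClO-; total volume = 0.02349 + 0.008553 = 0.03204 L, so [ClO-] = 0.003009/0.03204 = 0.09391 M.
Kb = Kw/Ka = 1.0e-14 / 3.0 x 10^-8 = 3.33e-7.
[OH^-] = sqrt(Kb x [ClO-]) = sqrt(3.33e-7 x 0.09391) = 0.000177 M.
pOH = 3.75, so pH = 14.00 - 3.75 = 10.25.

10.25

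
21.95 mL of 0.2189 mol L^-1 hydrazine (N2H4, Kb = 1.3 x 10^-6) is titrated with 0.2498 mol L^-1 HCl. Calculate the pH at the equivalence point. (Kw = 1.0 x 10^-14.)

n(N2H4) = 0.2189 x 0.02195 = 0.004805 mol; V(HCl) at equivalence = 0.004805/0.2498 = 0.01923 L.
At equivalence the base is fully converted to N2H5+; total volume = 0.04118 L, so [N2H5+] = 0.004805/0.04118 = 0.1167 M.
Ka(N2H5+) = Kw/Kb = 1.0e-14 / 1.3 x 10^-6 = 7.69e-9.
[H^+] = sqrt(Ka x [N2H5+]) = sqrt(7.69e-9 x 0.1167) = 3.00e-5 M.
pH = -log(3.00e-5) = 4.52.

4.52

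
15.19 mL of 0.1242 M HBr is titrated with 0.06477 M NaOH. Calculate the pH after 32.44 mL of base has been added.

11.65

n(acid) = 0.1242 x 0.01519 = 0.001887 mol; n(NaOH) added = 0.06477 x 0.03244 = 0.002101 mol.
Base is in excess by 0.002101 - 0.001887 = 0.0002145 mol in a total volume of 0.04763 L.
[OH^-] = 0.0002145/0.04763 = 0.004504 M, so pOH = 2.35 and pH = 14.00 - 2.35 = 11.65.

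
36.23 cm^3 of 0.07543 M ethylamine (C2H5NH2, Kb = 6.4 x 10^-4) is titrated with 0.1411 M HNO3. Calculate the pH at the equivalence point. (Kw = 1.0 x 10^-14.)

6.06

n(C2H5NH2) = 0.07543 x 0.03623 = 0.002733 mol; V(HNO3) at equivalence = 0.002733/0.1411 = 0.01937 L.
At equivalence the base is fully converted to C2H5NH3+; total volume = 0.05560 L, so [C2H5NH3+] = 0.002733/0.05560 = 0.04915 M.
Ka(C2H5NH3+) = Kw/Kb = 1.0e-14 / 6.4 x 10^-4 = 1.56e-11.
[H^+] = sqrt(Ka x [C2H5NH3+]) = sqrt(1.56e-11 x 0.04915) = 8.76e-7 M.
pH = -log(8.76e-7) = 6.06.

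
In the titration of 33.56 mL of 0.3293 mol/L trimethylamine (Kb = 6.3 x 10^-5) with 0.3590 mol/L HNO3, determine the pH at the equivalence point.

n((CH3)3N) = 0.3293 x 0.03356 = 0.01105 mol; V(HNO3) at equivalence = 0.01105/0.3590 = 0.03078 L.
At equivalence the base is fully converted to (CH3)3NH+; total volume = 0.06434 L, so [(CH3)3NH+] = 0.01105/0.06434 = 0.1718 M.
Ka((CH3)3NH+) = Kw/Kb = 1.0e-14 / 6.3 x 10^-5 = 1.59e-10.
[H^+] = sqrt(Ka x [(CH3)3NH+]) = sqrt(1.59e-10 x 0.1718) = 5.22e-6 M.
pH = -log(5.22e-6) = 5.28.

5.28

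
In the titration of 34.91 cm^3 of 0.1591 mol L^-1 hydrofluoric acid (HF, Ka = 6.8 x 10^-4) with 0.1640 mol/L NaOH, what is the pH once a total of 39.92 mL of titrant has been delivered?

n(acid) = 0.1591 x 0.03491 = 0.005554 mol; n(NaOH) added = 0.1640 x 0.03992 = 0.006547 mol.
Base is in excess by 0.006547 - 0.005554 = 0.0009927 mol in a total volume of 0.07483 L.
[OH^-] = 0.0009927/0.07483 = 0.01327 M, so pOH = 1.88 and pH = 14.00 - 1.88 = 12.12.

12.12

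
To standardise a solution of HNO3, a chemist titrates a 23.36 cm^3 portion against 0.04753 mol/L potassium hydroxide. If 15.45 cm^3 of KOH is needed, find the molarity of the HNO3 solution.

n(KOH) delivered = 0.04753 x 0.01545 = 0.0007343 mol.
For a 1:1 reaction, n(HNO3) = 0.0007343 mol.
[HNO3] = 0.0007343 mol / 0.02336 L = 0.0314 M.

0.0314 M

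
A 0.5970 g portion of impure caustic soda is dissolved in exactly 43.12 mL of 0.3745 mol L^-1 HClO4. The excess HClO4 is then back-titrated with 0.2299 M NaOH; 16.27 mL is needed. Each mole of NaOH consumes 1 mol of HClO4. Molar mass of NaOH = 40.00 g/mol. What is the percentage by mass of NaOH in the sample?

Total n(HClO4) added = 0.3745 x 0.04312 = 0.01615 mol.
n(NaOH) used = 0.2299 x 0.01627 = 0.003740 mol, which equals the excess n(HClO4).
So n(HClO4) consumed by the sample = 0.01615 - 0.003740 = 0.01241 mol.
n(NaOH) = 0.01241 / 1 = 0.01241 mol.
mass NaOH = 0.01241 x 40.00 = 0.4963 g, so %NaOH = 0.4963/0.5970 x 100 = 83.1%.

83.1%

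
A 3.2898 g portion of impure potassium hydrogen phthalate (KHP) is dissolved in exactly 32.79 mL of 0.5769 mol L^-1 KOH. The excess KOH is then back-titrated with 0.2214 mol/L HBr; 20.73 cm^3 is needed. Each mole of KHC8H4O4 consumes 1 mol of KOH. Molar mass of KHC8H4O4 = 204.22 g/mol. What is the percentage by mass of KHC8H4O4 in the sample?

88.9%

Total n(KOH) added = 0.5769 x 0.03279 = 0.01892 mol.
n(HBr) used = 0.2214 x 0.02073 = 0.004590 mol, which equals the excess n(KOH).
So n(KOH) consumed by the sample = 0.01892 - 0.004590 = 0.01433 mol.
n(KHC8H4O4) = 0.01433 / 1 = 0.01433 mol.
mass KHC8H4O4 = 0.01433 x 204.22 = 2.926 g, so %KHC8H4O4 = 2.926/3.2898 x 100 = 88.9%.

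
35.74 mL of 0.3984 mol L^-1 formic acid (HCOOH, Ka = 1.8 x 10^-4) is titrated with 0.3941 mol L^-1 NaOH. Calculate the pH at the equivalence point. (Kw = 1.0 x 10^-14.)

8.52

n(HCOOH) = 0.3984 x 0.03574 = 0.01424 mol; V(NaOH) at equivalence = 0.01424/0.3941 = 0.03613 L.
At equivalence all the acid is converted to HCOO-; total volume = 0.03574 + 0.03613 = 0.07187 L, so [HCOO-] = 0.01424/0.07187 = 0.1981 M.
Kb = Kw/Ka = 1.0e-14 / 1.8 x 10^-4 = 5.56e-11.
[OH^-] = sqrt(Kb x [HCOO-]) = sqrt(5.56e-11 x 0.1981) = 3.32e-6 M.
pOH = 5.48, so pH = 14.00 - 5.48 = 8.52.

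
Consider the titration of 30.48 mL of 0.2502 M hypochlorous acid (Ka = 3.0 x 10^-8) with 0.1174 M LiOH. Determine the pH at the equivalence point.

n(HClO) = 0.2502 x 0.03048 = 0.007626 mol; V(LiOH) at equivalence = 0.007626/0.1174 = 0.06496 L.
At equivalence all the acid is converted to ClO-; total volume = 0.03048 + 0.06496 = 0.09544 L, so [ClO-] = 0.007626/0.09544 = 0.07991 M.
Kb = Kw/Ka = 1.0e-14 / 3.0 x 10^-8 = 3.33e-7.
[OH^-] = sqrt(Kb x [ClO-]) = sqrt(3.33e-7 x 0.07991) = 0.000163 M.
pOH = 3.79, so pH = 14.00 - 3.79 = 10.21.

10.21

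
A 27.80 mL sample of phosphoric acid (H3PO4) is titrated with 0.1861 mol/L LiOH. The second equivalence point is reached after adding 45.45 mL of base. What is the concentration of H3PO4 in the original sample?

0.152 M

n(LiOH) = 0.1861 x 0.04545 = 0.008458 mol.
At the second equivalence point, 2 mol OH^- react per mol H3PO4, so n(H3PO4) = 0.008458 / 2 = 0.004229 mol.
[H3PO4] = 0.004229 / 0.02780 L = 0.152 M.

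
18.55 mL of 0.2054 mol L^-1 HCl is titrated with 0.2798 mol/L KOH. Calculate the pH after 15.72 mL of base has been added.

12.23

n(acid) = 0.2054 x 0.01855 = 0.003810 mol; n(KOH) added = 0.2798 x 0.01572 = 0.004398 mol.
Base is in excess by 0.004398 - 0.003810 = 0.0005883 mol in a total volume of 0.03427 L.
[OH^-] = 0.0005883/0.03427 = 0.01717 M, so pOH = 1.77 and pH = 14.00 - 1.77 = 12.23.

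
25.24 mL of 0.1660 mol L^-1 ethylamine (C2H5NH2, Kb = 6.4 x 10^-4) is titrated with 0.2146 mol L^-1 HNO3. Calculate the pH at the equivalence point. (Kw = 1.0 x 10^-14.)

n(C2H5NH2) = 0.1660 x 0.02524 = 0.004190 mol; V(HNO3) at equivalence = 0.004190/0.2146 = 0.01952 L.
At equivalence the base is fully converted to C2H5NH3+; total volume = 0.04476 L, so [C2H5NH3+] = 0.004190/0.04476 = 0.09360 M.
Ka(C2H5NH3+) = Kw/Kb = 1.0e-14 / 6.4 x 10^-4 = 1.56e-11.
[H^+] = sqrt(Ka x [C2H5NH3+]) = sqrt(1.56e-11 x 0.09360) = 1.21e-6 M.
pH = -log(1.21e-6) = 5.92.

5.92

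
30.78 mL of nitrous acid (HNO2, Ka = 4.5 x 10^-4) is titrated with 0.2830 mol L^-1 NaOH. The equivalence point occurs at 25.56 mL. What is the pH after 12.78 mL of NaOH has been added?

12.78 mL is exactly half the equivalence volume (25.56/2), i.e. the half-equivalence point.
There, n(HA) = n(A^-), so pH = pKa = -log(4.5 x 10^-4) = 3.35.

3.35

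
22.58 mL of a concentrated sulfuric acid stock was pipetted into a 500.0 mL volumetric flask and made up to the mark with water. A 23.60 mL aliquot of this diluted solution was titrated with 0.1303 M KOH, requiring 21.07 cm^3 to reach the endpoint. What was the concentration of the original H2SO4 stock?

n(KOH) = 0.1303 x 0.02107 = 0.002745 mol.
n(H2SO4) in the aliquot = 0.002745 x 1/2 = 0.001373 mol.
[diluted H2SO4] = 0.001373 / 0.02360 = 0.05817 M.
Dilution factor = 500.0/22.58 = 22.14, so [stock] = 0.05817 x 22.14 = 1.29 M.

1.29 M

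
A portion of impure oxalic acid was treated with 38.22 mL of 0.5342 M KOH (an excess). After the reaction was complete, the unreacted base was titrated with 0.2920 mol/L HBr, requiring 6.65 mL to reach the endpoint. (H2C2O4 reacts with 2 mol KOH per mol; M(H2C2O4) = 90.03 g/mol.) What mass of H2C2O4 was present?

Total n(KOH) added = 0.5342 x 0.03822 = 0.02042 mol.
n(HBr) used = 0.2920 x 0.006650 = 0.001942 mol, which equals the excess n(KOH).
So n(KOH) consumed by the sample = 0.02042 - 0.001942 = 0.01848 mol.
n(H2C2O4) = 0.01848 / 2 = 0.009238 mol.
mass = 0.009238 mol x 90.03 g/mol = 0.832 g.

0.832 g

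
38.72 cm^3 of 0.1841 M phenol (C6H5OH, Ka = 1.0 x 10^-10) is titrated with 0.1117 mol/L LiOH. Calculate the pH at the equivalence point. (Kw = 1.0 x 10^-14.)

n(C6H5OH) = 0.1841 x 0.03872 = 0.007128 mol; V(LiOH) at equivalence = 0.007128/0.1117 = 0.06382 L.
At equivalence all the acid is converted to C6H5O-; total volume = 0.03872 + 0.06382 = 0.1025 L, so [C6H5O-] = 0.007128/0.1025 = 0.06952 M.
Kb = Kw/Ka = 1.0e-14 / 1.0 x 10^-10 = 0.000100.
[OH^-] = sqrt(Kb x [C6H5O-]) = sqrt(0.000100 x 0.06952) = 0.00264 M.
pOH = 2.58, so pH = 14.00 - 2.58 = 11.42.

11.42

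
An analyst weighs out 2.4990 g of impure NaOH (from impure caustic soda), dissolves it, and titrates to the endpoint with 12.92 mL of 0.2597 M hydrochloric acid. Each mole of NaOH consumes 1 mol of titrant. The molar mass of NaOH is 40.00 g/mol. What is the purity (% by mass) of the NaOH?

n(HCl) = 0.2597 x 0.01292 = 0.003355 mol.
n(NaOH) = 0.003355 / 1 = 0.003355 mol.
mass of NaOH = 0.003355 x 40.00 = 0.1342 g.
% purity = 0.1342 / 2.4990 x 100 = 5.37%.

5.37%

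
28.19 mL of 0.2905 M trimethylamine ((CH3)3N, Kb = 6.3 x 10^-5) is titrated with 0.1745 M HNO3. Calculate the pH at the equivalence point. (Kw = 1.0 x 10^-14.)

n((CH3)3N) = 0.2905 x 0.02819 = 0.008189 mol; V(HNO3) at equivalence = 0.008189/0.1745 = 0.04693 L.
At equivalence the base is fully converted to (CH3)3NH+; total volume = 0.07512 L, so [(CH3)3NH+] = 0.008189/0.07512 = 0.1090 M.
Ka((CH3)3NH+) = Kw/Kb = 1.0e-14 / 6.3 x 10^-5 = 1.59e-10.
[H^+] = sqrt(Ka x [(CH3)3NH+]) = sqrt(1.59e-10 x 0.1090) = 4.16e-6 M.
pH = -log(4.16e-6) = 5.38.

5.38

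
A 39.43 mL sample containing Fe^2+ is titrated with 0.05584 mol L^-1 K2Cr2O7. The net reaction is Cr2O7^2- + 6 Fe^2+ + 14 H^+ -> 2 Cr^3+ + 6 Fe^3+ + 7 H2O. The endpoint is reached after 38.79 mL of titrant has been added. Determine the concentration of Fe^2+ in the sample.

n(K2Cr2O7) = 0.05584 x 0.03879 = 0.002166 mol.
From the balanced equation, 1 mol K2Cr2O7 reacts with 6 mol Fe^2+, so n(Fe^2+) = 0.002166 x 6/1 = 0.01300 mol.
[Fe^2+] = 0.01300 / 0.03943 L = 0.330 M.

0.330 M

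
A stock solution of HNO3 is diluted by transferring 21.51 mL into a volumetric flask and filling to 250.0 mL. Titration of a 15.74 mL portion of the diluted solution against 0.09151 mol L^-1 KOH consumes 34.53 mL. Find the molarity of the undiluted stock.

2.33 M

n(KOH) = 0.09151 x 0.03453 = 0.003160 mol.
n(HNO3) in the aliquot = 0.003160 mol.
[diluted HNO3] = 0.003160 / 0.01574 = 0.2008 M.
Dilution factor = 250.0/21.51 = 11.62, so [stock] = 0.2008 x 11.62 = 2.33 M.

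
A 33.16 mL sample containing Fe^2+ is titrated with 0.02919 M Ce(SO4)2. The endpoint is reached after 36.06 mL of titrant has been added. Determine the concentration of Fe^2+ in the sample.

0.0317 M

n(Ce(SO4)2) = 0.02919 x 0.03606 = 0.001053 mol.
From the balanced equation, 1 mol Ce(SO4)2 reacts with 1 mol Fe^2+, so n(Fe^2+) = 0.001053 x 1/1 = 0.001053 mol.
[Fe^2+] = 0.001053 / 0.03316 L = 0.0317 M.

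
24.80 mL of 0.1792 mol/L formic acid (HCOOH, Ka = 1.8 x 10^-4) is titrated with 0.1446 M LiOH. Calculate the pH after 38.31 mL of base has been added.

n(acid) = 0.1792 x 0.02480 = 0.004444 mol; n(LiOH) added = 0.1446 x 0.03831 = 0.005540 mol.
Base is in excess by 0.005540 - 0.004444 = 0.001095 mol in a total volume of 0.06311 L.
[OH^-] = 0.001095/0.06311 = 0.01736 M, so pOH = 1.76 and pH = 14.00 - 1.76 = 12.24.

12.24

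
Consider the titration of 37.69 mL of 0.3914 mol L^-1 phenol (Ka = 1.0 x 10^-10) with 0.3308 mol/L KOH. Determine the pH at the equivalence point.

11.63

n(C6H5OH) = 0.3914 x 0.03769 = 0.01475 mol; V(KOH) at equivalence = 0.01475/0.3308 = 0.04459 L.
At equivalence all the acid is converted to C6H5O-; total volume = 0.03769 + 0.04459 = 0.08228 L, so [C6H5O-] = 0.01475/0.08228 = 0.1793 M.
Kb = Kw/Ka = 1.0e-14 / 1.0 x 10^-10 = 0.000100.
[OH^-] = sqrt(Kb x [C6H5O-]) = sqrt(0.000100 x 0.1793) = 0.00423 M.
pOH = 2.37, so pH = 14.00 - 2.37 = 11.63.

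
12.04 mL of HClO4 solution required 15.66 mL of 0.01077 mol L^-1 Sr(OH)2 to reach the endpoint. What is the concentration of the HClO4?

n(Sr(OH)2) delivered = 0.01077 x 0.01566 = 0.0001687 mol.
The reaction is 2 HClO4 + 1 Sr(OH)2, so n(HClO4) = 0.0001687 x 2/1 = 0.0003373 mol.
[HClO4] = 0.0003373 mol / 0.01204 L = 0.0280 M.

0.0280 M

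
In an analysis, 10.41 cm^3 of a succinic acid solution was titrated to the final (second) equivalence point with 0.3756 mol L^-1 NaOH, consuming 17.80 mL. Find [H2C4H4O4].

n(NaOH) = 0.3756 x 0.01780 = 0.006686 mol.
At the final (second) equivalence point, 2 mol OH^- react per mol H2C4H4O4, so n(H2C4H4O4) = 0.006686 / 2 = 0.003343 mol.
[H2C4H4O4] = 0.003343 / 0.01041 L = 0.321 M.

0.321 M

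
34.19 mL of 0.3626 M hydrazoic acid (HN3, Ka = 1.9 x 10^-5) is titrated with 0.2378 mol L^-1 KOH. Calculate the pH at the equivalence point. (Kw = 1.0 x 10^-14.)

n(HN3) = 0.3626 x 0.03419 = 0.01240 mol; V(KOH) at equivalence = 0.01240/0.2378 = 0.05213 L.
At equivalence all the acid is converted to N3-; total volume = 0.03419 + 0.05213 = 0.08632 L, so [N3-] = 0.01240/0.08632 = 0.1436 M.
Kb = Kw/Ka = 1.0e-14 / 1.9 x 10^-5 = 5.26e-10.
[OH^-] = sqrt(Kb x [N3-]) = sqrt(5.26e-10 x 0.1436) = 8.69e-6 M.
pOH = 5.06, so pH = 14.00 - 5.06 = 8.94.

8.94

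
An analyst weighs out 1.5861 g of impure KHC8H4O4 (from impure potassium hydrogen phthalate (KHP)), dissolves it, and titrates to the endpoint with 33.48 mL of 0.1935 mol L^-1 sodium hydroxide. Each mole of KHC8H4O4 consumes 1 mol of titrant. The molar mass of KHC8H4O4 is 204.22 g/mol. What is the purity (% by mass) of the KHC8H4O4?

n(NaOH) = 0.1935 x 0.03348 = 0.006478 mol.
n(KHC8H4O4) = 0.006478 / 1 = 0.006478 mol.
mass of KHC8H4O4 = 0.006478 x 204.22 = 1.323 g.
% purity = 1.323 / 1.5861 x 100 = 83.4%.

83.4%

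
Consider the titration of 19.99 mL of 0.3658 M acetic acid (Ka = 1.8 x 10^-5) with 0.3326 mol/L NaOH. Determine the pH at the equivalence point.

8.99

n(CH3COOH) = 0.3658 x 0.01999 = 0.007312 mol; V(NaOH) at equivalence = 0.007312/0.3326 = 0.02199 L.
At equivalence all the acid is converted to CH3COO-; total volume = 0.01999 + 0.02199 = 0.04198 L, so [CH3COO-] = 0.007312/0.04198 = 0.1742 M.
Kb = Kw/Ka = 1.0e-14 / 1.8 x 10^-5 = 5.56e-10.
[OH^-] = sqrt(Kb x [CH3COO-]) = sqrt(5.56e-10 x 0.1742) = 9.84e-6 M.
pOH = 5.01, so pH = 14.00 - 5.01 = 8.99.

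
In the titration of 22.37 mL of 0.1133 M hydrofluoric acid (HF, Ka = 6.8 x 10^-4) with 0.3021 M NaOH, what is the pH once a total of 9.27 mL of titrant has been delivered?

n(acid) = 0.1133 x 0.02237 = 0.002535 mol; n(NaOH) added = 0.3021 x 0.009270 = 0.002800 mol.
Base is in excess by 0.002800 - 0.002535 = 0.0002659 mol in a total volume of 0.03164 L.
[OH^-] = 0.0002659/0.03164 = 0.008405 M, so pOH = 2.08 and pH = 14.00 - 2.08 = 11.92.

11.92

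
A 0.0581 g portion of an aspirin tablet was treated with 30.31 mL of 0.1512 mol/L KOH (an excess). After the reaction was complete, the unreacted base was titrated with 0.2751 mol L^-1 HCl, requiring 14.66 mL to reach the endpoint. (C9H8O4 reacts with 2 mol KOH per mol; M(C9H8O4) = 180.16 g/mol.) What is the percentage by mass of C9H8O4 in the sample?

Total n(KOH) added = 0.1512 x 0.03031 = 0.004583 mol.
n(HCl) used = 0.2751 x 0.01466 = 0.004033 mol, which equals the excess n(KOH).
So n(KOH) consumed by the sample = 0.004583 - 0.004033 = 0.0005499 mol.
n(C9H8O4) = 0.0005499 / 2 = 0.0002750 mol.
mass C9H8O4 = 0.0002750 x 180.16 = 0.04954 g, so %C9H8O4 = 0.04954/0.0581 x 100 = 85.3%.

85.3%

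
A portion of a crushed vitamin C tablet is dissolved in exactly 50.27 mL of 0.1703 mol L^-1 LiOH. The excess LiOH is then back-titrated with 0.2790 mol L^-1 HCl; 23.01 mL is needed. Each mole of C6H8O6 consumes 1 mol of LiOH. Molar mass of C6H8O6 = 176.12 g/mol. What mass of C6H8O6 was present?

Total n(LiOH) added = 0.1703 x 0.05027 = 0.008561 mol.
n(HCl) used = 0.2790 x 0.02301 = 0.006420 mol, which equals the excess n(LiOH).
So n(LiOH) consumed by the sample = 0.008561 - 0.006420 = 0.002141 mol.
n(C6H8O6) = 0.002141 / 1 = 0.002141 mol.
mass = 0.002141 mol x 176.12 g/mol = 0.377 g.

0.377 g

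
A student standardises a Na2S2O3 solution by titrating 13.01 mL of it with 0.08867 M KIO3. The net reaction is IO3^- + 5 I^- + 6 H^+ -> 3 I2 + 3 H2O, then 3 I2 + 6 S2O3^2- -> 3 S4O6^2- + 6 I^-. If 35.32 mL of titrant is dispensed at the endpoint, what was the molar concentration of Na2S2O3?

1.44 M

n(KIO3) = 0.08867 x 0.03532 = 0.003132 mol.
From the balanced equation, 1 mol KIO3 reacts with 6 mol Na2S2O3, so n(Na2S2O3) = 0.003132 x 6/1 = 0.01879 mol.
[Na2S2O3] = 0.01879 / 0.01301 L = 1.44 M.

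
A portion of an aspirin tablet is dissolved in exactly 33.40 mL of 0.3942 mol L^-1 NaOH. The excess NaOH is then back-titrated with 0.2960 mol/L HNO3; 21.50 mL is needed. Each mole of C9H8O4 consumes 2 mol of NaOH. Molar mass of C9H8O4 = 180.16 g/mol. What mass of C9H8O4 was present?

0.613 g

Total n(NaOH) added = 0.3942 x 0.03340 = 0.01317 mol.
n(HNO3) used = 0.2960 x 0.02150 = 0.006364 mol, which equals the excess n(NaOH).
So n(NaOH) consumed by the sample = 0.01317 - 0.006364 = 0.006802 mol.
n(C9H8O4) = 0.006802 / 2 = 0.003401 mol.
mass = 0.003401 mol x 180.16 g/mol = 0.613 g.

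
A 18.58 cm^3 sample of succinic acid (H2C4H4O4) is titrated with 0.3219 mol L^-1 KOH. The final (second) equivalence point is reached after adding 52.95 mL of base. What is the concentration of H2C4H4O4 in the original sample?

0.459 M

n(KOH) = 0.3219 x 0.05295 = 0.01704 mol.
At the final (second) equivalence point, 2 mol OH^- react per mol H2C4H4O4, so n(H2C4H4O4) = 0.01704 / 2 = 0.008522 mol.
[H2C4H4O4] = 0.008522 / 0.01858 L = 0.459 M.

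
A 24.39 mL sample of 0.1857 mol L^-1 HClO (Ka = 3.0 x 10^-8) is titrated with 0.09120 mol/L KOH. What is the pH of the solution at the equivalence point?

10.15

n(HClO) = 0.1857 x 0.02439 = 0.004529 mol; V(KOH) at equivalence = 0.004529/0.09120 = 0.04966 L.
At equivalence all the acid is converted to ClO-; total volume = 0.02439 + 0.04966 = 0.07405 L, so [ClO-] = 0.004529/0.07405 = 0.06116 M.
Kb = Kw/Ka = 1.0e-14 / 3.0 x 10^-8 = 3.33e-7.
[OH^-] = sqrt(Kb x [ClO-]) = sqrt(3.33e-7 x 0.06116) = 0.000143 M.
pOH = 3.85, so pH = 14.00 - 3.85 = 10.15.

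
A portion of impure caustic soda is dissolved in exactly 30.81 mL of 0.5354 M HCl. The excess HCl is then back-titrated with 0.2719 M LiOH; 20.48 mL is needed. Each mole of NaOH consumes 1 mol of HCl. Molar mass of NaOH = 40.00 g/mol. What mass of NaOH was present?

0.437 g

Total n(HCl) added = 0.5354 x 0.03081 = 0.01650 mol.
n(LiOH) used = 0.2719 x 0.02048 = 0.005569 mol, which equals the excess n(HCl).
So n(HCl) consumed by the sample = 0.01650 - 0.005569 = 0.01093 mol.
n(NaOH) = 0.01093 / 1 = 0.01093 mol.
mass = 0.01093 mol x 40.00 g/mol = 0.437 g.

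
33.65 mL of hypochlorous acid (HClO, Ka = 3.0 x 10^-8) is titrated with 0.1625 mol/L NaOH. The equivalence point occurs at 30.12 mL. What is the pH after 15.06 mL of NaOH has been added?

7.52

15.06 mL is exactly half the equivalence volume (30.12/2), i.e. the half-equivalence point.
There, n(HA) = n(A^-), so pH = pKa = -log(3.0 x 10^-8) = 7.52.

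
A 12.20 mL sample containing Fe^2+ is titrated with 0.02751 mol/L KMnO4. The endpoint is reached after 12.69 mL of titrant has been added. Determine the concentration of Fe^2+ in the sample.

n(KMnO4) = 0.02751 x 0.01269 = 0.0003491 mol.
From the balanced equation, 1 mol KMnO4 reacts with 5 mol Fe^2+, so n(Fe^2+) = 0.0003491 x 5/1 = 0.001746 mol.
[Fe^2+] = 0.001746 / 0.01220 L = 0.143 M.

0.143 M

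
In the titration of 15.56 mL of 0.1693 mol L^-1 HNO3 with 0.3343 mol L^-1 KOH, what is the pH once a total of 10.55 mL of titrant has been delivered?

n(acid) = 0.1693 x 0.01556 = 0.002634 mol; n(KOH) added = 0.3343 x 0.01055 = 0.003527 mol.
Base is in excess by 0.003527 - 0.002634 = 0.0008926 mol in a total volume of 0.02611 L.
[OH^-] = 0.0008926/0.02611 = 0.03418 M, so pOH = 1.47 and pH = 14.00 - 1.47 = 12.53.

12.53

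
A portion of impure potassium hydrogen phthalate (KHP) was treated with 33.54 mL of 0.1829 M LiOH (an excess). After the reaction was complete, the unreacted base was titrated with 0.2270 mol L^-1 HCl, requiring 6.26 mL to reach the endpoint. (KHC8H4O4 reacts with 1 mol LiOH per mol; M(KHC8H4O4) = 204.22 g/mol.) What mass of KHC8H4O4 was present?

Total n(LiOH) added = 0.1829 x 0.03354 = 0.006134 mol.
n(HCl) used = 0.2270 x 0.006260 = 0.001421 mol, which equals the excess n(LiOH).
So n(LiOH) consumed by the sample = 0.006134 - 0.001421 = 0.004713 mol.
n(KHC8H4O4) = 0.004713 / 1 = 0.004713 mol.
mass = 0.004713 mol x 204.22 g/mol = 0.963 g.

0.963 g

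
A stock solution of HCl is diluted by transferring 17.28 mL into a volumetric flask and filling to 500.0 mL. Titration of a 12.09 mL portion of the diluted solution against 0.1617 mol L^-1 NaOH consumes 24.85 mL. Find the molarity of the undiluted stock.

9.62 M

n(NaOH) = 0.1617 x 0.02485 = 0.004018 mol.
n(HCl) in the aliquot = 0.004018 mol.
[diluted HCl] = 0.004018 / 0.01209 = 0.3324 M.
Dilution factor = 500.0/17.28 = 28.94, so [stock] = 0.3324 x 28.94 = 9.62 M.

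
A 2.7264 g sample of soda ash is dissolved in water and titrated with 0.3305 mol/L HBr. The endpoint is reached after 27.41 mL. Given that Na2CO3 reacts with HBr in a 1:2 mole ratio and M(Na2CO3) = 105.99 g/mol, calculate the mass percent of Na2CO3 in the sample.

17.6%

n(HBr) = 0.3305 x 0.02741 = 0.009059 mol.
n(Na2CO3) = 0.009059 / 2 = 0.004530 mol.
mass of Na2CO3 = 0.004530 x 105.99 = 0.4801 g.
% purity = 0.4801 / 2.7264 x 100 = 17.6%.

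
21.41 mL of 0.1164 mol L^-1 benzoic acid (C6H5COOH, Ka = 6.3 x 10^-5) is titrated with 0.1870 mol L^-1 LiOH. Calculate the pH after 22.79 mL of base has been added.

n(acid) = 0.1164 x 0.02141 = 0.002492 mol; n(LiOH) added = 0.1870 x 0.02279 = 0.004262 mol.
Base is in excess by 0.004262 - 0.002492 = 0.001770 mol in a total volume of 0.04420 L.
[OH^-] = 0.001770/0.04420 = 0.04004 M, so pOH = 1.40 and pH = 14.00 - 1.40 = 12.60.

12.60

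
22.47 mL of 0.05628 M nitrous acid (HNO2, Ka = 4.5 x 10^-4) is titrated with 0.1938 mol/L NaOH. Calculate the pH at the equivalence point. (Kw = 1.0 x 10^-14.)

n(HNO2) = 0.05628 x 0.02247 = 0.001265 mol; V(NaOH) at equivalence = 0.001265/0.1938 = 0.006525 L.
At equivalence all the acid is converted to NO2-; total volume = 0.02247 + 0.006525 = 0.02900 L, so [NO2-] = 0.001265/0.02900 = 0.04361 M.
Kb = Kw/Ka = 1.0e-14 / 4.5 x 10^-4 = 2.22e-11.
[OH^-] = sqrt(Kb x [NO2-]) = sqrt(2.22e-11 x 0.04361) = 9.84e-7 M.
pOH = 6.01, so pH = 14.00 - 6.01 = 7.99.

7.99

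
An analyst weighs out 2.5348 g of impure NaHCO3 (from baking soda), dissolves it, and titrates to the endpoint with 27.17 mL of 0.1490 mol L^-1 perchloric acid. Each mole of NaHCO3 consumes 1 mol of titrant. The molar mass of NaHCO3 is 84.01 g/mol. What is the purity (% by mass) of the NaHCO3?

n(HClO4) = 0.1490 x 0.02717 = 0.004048 mol.
n(NaHCO3) = 0.004048 / 1 = 0.004048 mol.
mass of NaHCO3 = 0.004048 x 84.01 = 0.3401 g.
% purity = 0.3401 / 2.5348 x 100 = 13.4%.

13.4%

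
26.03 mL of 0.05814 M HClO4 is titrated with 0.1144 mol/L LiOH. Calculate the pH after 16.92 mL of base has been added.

11.99

n(acid) = 0.05814 x 0.02603 = 0.001513 mol; n(LiOH) added = 0.1144 x 0.01692 = 0.001936 mol.
Base is in excess by 0.001936 - 0.001513 = 0.0004223 mol in a total volume of 0.04295 L.
[OH^-] = 0.0004223/0.04295 = 0.009832 M, so pOH = 2.01 and pH = 14.00 - 2.01 = 11.99.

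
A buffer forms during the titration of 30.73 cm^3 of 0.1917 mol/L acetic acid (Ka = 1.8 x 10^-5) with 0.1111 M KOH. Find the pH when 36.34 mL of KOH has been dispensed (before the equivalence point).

5.08

Initial n(CH3COOH) = 0.1917 x 0.03073 = 0.005891 mol.
n(KOH) added = 0.1111 x 0.03634 = 0.004037 mol, converting that many moles of CH3COOH to CH3COO-.
Remaining n(CH3COOH) = 0.001854 mol; n(CH3COO-) = 0.004037 mol.
By Henderson-Hasselbalch, pH = pKa + log([A^-]/[HA]) = 4.74 + log(0.004037/0.001854) = 4.74 + (+0.34) = 5.08.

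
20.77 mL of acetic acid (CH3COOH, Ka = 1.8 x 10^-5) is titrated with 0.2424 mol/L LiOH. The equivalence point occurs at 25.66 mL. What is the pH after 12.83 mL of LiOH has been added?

4.74

12.83 mL is exactly half the equivalence volume (25.66/2), i.e. the half-equivalence point.
There, n(HA) = n(A^-), so pH = pKa = -log(1.8 x 10^-5) = 4.74.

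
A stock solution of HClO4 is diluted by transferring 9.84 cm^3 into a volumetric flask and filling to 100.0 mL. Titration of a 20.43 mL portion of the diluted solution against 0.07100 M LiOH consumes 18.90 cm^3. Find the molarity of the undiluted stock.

n(LiOH) = 0.07100 x 0.01890 = 0.001342 mol.
n(HClO4) in the aliquot = 0.001342 mol.
[diluted HClO4] = 0.001342 / 0.02043 = 0.06568 M.
Dilution factor = 100.0/9.840 = 10.16, so [stock] = 0.06568 x 10.16 = 0.668 M.

0.668 M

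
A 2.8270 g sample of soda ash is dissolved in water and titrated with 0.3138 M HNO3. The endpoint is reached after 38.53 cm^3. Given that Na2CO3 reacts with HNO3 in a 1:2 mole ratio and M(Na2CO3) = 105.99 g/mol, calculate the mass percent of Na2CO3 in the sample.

n(HNO3) = 0.3138 x 0.03853 = 0.01209 mol.
n(Na2CO3) = 0.01209 / 2 = 0.006045 mol.
mass of Na2CO3 = 0.006045 x 105.99 = 0.6407 g.
% purity = 0.6407 / 2.8270 x 100 = 22.7%.

22.7%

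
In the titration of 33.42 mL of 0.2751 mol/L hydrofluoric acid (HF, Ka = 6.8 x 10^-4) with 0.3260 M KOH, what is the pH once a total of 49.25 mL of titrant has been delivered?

12.92

n(acid) = 0.2751 x 0.03342 = 0.009194 mol; n(KOH) added = 0.3260 x 0.04925 = 0.01606 mol.
Base is in excess by 0.01606 - 0.009194 = 0.006862 mol in a total volume of 0.08267 L.
[OH^-] = 0.006862/0.08267 = 0.08300 M, so pOH = 1.08 and pH = 14.00 - 1.08 = 12.92.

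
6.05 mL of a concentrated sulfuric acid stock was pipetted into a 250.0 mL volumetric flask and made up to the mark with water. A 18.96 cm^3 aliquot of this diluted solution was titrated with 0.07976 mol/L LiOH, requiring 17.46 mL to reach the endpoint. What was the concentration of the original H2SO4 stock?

n(LiOH) = 0.07976 x 0.01746 = 0.001393 mol.
n(H2SO4) in the aliquot = 0.001393 x 1/2 = 0.0006963 mol.
[diluted H2SO4] = 0.0006963 / 0.01896 = 0.03672 M.
Dilution factor = 250.0/6.050 = 41.32, so [stock] = 0.03672 x 41.32 = 1.52 M.

1.52 M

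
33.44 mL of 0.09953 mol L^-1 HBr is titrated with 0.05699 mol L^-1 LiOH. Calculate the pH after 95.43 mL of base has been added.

n(acid) = 0.09953 x 0.03344 = 0.003328 mol; n(LiOH) added = 0.05699 x 0.09543 = 0.005439 mol.
Base is in excess by 0.005439 - 0.003328 = 0.002110 mol in a total volume of 0.1289 L.
[OH^-] = 0.002110/0.1289 = 0.01638 M, so pOH = 1.79 and pH = 14.00 - 1.79 = 12.21.

12.21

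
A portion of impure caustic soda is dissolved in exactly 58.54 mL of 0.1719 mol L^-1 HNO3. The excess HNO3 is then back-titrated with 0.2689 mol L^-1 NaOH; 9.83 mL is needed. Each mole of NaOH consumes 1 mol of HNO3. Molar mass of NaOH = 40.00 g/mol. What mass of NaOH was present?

Total n(HNO3) added = 0.1719 x 0.05854 = 0.01006 mol.
n(NaOH) used = 0.2689 x 0.009830 = 0.002643 mol, which equals the excess n(HNO3).
So n(HNO3) consumed by the sample = 0.01006 - 0.002643 = 0.007420 mol.
n(NaOH) = 0.007420 / 1 = 0.007420 mol.
mass = 0.007420 mol x 40.00 g/mol = 0.297 g.

0.297 g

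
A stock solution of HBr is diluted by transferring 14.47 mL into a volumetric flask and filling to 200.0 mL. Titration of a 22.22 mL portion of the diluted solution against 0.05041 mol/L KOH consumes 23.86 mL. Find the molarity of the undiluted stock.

0.748 M

n(KOH) = 0.05041 x 0.02386 = 0.001203 mol.
n(HBr) in the aliquot = 0.001203 mol.
[diluted HBr] = 0.001203 / 0.02222 = 0.05413 M.
Dilution factor = 200.0/14.47 = 13.82, so [stock] = 0.05413 x 13.82 = 0.748 M.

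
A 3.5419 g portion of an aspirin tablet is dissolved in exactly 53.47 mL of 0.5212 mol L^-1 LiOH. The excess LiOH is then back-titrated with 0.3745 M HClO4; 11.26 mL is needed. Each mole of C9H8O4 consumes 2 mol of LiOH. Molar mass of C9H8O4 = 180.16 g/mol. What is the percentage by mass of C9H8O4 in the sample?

60.2%

Total n(LiOH) added = 0.5212 x 0.05347 = 0.02787 mol.
n(HClO4) used = 0.3745 x 0.01126 = 0.004217 mol, which equals the excess n(LiOH).
So n(LiOH) consumed by the sample = 0.02787 - 0.004217 = 0.02365 mol.
n(C9H8O4) = 0.02365 / 2 = 0.01183 mol.
mass C9H8O4 = 0.01183 x 180.16 = 2.131 g, so %C9H8O4 = 2.131/3.5419 x 100 = 60.2%.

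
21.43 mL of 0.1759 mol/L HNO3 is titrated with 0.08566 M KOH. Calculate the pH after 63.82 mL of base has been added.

n(acid) = 0.1759 x 0.02143 = 0.003770 mol; n(KOH) added = 0.08566 x 0.06382 = 0.005467 mol.
Base is in excess by 0.005467 - 0.003770 = 0.001697 mol in a total volume of 0.08525 L.
[OH^-] = 0.001697/0.08525 = 0.01991 M, so pOH = 1.70 and pH = 14.00 - 1.70 = 12.30.

12.30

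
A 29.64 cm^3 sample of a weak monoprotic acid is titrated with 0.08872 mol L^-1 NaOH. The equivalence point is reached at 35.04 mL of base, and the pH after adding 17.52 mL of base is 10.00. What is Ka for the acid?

1.0 x 10^-10

17.52 mL is half of the equivalence volume, so this is the half-equivalence point where [HA] = [A^-].
At half-equivalence pH = pKa, so pKa = 10.00.
Ka = 10^(-10.00) = 1.0 x 10^-10.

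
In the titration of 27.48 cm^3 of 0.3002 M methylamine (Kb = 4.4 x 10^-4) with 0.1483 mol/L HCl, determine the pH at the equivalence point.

5.82

n(CH3NH2) = 0.3002 x 0.02748 = 0.008249 mol; V(HCl) at equivalence = 0.008249/0.1483 = 0.05563 L.
At equivalence the base is fully converted to CH3NH3+; total volume = 0.08311 L, so [CH3NH3+] = 0.008249/0.08311 = 0.09926 M.
Ka(CH3NH3+) = Kw/Kb = 1.0e-14 / 4.4 x 10^-4 = 2.27e-11.
[H^+] = sqrt(Ka x [CH3NH3+]) = sqrt(2.27e-11 x 0.09926) = 1.50e-6 M.
pH = -log(1.50e-6) = 5.82.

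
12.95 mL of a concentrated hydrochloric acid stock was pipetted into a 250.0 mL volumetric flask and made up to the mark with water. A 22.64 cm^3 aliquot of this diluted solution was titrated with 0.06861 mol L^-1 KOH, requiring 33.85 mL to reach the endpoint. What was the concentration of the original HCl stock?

1.98 M

n(KOH) = 0.06861 x 0.03385 = 0.002322 mol.
n(HCl) in the aliquot = 0.002322 mol.
[diluted HCl] = 0.002322 / 0.02264 = 0.1026 M.
Dilution factor = 250.0/12.95 = 19.31, so [stock] = 0.1026 x 19.31 = 1.98 M.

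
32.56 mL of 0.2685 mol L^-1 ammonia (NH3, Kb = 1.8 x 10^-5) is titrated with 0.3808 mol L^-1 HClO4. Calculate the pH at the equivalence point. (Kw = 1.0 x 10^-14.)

5.03

n(NH3) = 0.2685 x 0.03256 = 0.008742 mol; V(HClO4) at equivalence = 0.008742/0.3808 = 0.02296 L.
At equivalence the base is fully converted to NH4+; total volume = 0.05552 L, so [NH4+] = 0.008742/0.05552 = 0.1575 M.
Ka(NH4+) = Kw/Kb = 1.0e-14 / 1.8 x 10^-5 = 5.56e-10.
[H^+] = sqrt(Ka x [NH4+]) = sqrt(5.56e-10 x 0.1575) = 9.35e-6 M.
pH = -log(9.35e-6) = 5.03.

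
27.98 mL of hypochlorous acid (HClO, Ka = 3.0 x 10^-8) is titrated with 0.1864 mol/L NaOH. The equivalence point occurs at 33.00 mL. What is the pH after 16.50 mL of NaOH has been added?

7.52

16.50 mL is exactly half the equivalence volume (33.00/2), i.e. the half-equivalence point.
There, n(HA) = n(A^-), so pH = pKa = -log(3.0 x 10^-8) = 7.52.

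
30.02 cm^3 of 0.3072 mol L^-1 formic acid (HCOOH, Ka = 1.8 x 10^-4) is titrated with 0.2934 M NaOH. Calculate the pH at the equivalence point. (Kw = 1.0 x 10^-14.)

n(HCOOH) = 0.3072 x 0.03002 = 0.009222 mol; V(NaOH) at equivalence = 0.009222/0.2934 = 0.03143 L.
At equivalence all the acid is converted to HCOO-; total volume = 0.03002 + 0.03143 = 0.06145 L, so [HCOO-] = 0.009222/0.06145 = 0.1501 M.
Kb = Kw/Ka = 1.0e-14 / 1.8 x 10^-4 = 5.56e-11.
[OH^-] = sqrt(Kb x [HCOO-]) = sqrt(5.56e-11 x 0.1501) = 2.89e-6 M.
pOH = 5.54, so pH = 14.00 - 5.54 = 8.46.

8.46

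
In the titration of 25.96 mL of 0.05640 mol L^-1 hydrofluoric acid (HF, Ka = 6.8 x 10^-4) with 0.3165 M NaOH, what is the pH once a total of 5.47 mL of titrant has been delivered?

n(acid) = 0.05640 x 0.02596 = 0.001464 mol; n(NaOH) added = 0.3165 x 0.005470 = 0.001731 mol.
Base is in excess by 0.001731 - 0.001464 = 0.0002671 mol in a total volume of 0.03143 L.
[OH^-] = 0.0002671/0.03143 = 0.008499 M, so pOH = 2.07 and pH = 14.00 - 2.07 = 11.93.

11.93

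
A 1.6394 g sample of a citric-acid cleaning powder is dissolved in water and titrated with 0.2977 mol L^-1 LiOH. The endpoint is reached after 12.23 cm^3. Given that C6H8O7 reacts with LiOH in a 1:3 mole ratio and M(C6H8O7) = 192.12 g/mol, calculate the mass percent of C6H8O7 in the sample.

n(LiOH) = 0.2977 x 0.01223 = 0.003641 mol.
n(C6H8O7) = 0.003641 / 3 = 0.001214 mol.
mass of C6H8O7 = 0.001214 x 192.12 = 0.2332 g.
% purity = 0.2332 / 1.6394 x 100 = 14.2%.

14.2%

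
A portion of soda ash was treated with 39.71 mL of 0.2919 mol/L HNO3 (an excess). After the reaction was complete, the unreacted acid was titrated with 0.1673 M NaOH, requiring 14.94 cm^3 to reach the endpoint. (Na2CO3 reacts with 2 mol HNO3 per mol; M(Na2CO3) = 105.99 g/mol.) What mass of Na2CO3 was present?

0.482 g

Total n(HNO3) added = 0.2919 x 0.03971 = 0.01159 mol.
n(NaOH) used = 0.1673 x 0.01494 = 0.002499 mol, which equals the excess n(HNO3).
So n(HNO3) consumed by the sample = 0.01159 - 0.002499 = 0.009092 mol.
n(Na2CO3) = 0.009092 / 2 = 0.004546 mol.
mass = 0.004546 mol x 105.99 g/mol = 0.482 g.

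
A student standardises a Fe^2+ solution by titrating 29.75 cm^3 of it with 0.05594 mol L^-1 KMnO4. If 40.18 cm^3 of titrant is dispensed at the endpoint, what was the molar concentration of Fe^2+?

0.378 M

n(KMnO4) = 0.05594 x 0.04018 = 0.002248 mol.
From the balanced equation, 1 mol KMnO4 reacts with 5 mol Fe^2+, so n(Fe^2+) = 0.002248 x 5/1 = 0.01124 mol.
[Fe^2+] = 0.01124 / 0.02975 L = 0.378 M.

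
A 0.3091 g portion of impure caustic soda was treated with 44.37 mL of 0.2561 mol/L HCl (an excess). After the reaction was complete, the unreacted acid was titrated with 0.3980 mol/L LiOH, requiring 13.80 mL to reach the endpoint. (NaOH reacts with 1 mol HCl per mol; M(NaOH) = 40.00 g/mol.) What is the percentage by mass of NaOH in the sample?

76.0%

Total n(HCl) added = 0.2561 x 0.04437 = 0.01136 mol.
n(LiOH) used = 0.3980 x 0.01380 = 0.005492 mol, which equals the excess n(HCl).
So n(HCl) consumed by the sample = 0.01136 - 0.005492 = 0.005871 mol.
n(NaOH) = 0.005871 / 1 = 0.005871 mol.
mass NaOH = 0.005871 x 40.00 = 0.2348 g, so %NaOH = 0.2348/0.3091 x 100 = 76.0%.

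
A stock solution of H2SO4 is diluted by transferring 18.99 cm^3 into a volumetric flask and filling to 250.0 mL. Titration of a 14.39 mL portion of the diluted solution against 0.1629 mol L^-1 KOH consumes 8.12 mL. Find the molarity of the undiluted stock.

n(KOH) = 0.1629 x 0.008120 = 0.001323 mol.
n(H2SO4) in the aliquot = 0.001323 x 1/2 = 0.0006614 mol.
[diluted H2SO4] = 0.0006614 / 0.01439 = 0.04596 M.
Dilution factor = 250.0/18.99 = 13.16, so [stock] = 0.04596 x 13.16 = 0.605 M.

0.605 M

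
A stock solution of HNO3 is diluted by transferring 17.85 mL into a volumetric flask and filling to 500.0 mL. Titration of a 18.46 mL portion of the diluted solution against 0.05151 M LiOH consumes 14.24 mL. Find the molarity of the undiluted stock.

n(LiOH) = 0.05151 x 0.01424 = 0.0007335 mol.
n(HNO3) in the aliquot = 0.0007335 mol.
[diluted HNO3] = 0.0007335 / 0.01846 = 0.03973 M.
Dilution factor = 500.0/17.85 = 28.01, so [stock] = 0.03973 x 28.01 = 1.11 M.

1.11 M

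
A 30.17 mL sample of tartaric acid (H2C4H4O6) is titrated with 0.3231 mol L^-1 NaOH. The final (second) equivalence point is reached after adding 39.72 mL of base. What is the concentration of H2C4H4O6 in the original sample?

0.213 M

n(NaOH) = 0.3231 x 0.03972 = 0.01283 mol.
At the final (second) equivalence point, 2 mol OH^- react per mol H2C4H4O6, so n(H2C4H4O6) = 0.01283 / 2 = 0.006417 mol.
[H2C4H4O6] = 0.006417 / 0.03017 L = 0.213 M.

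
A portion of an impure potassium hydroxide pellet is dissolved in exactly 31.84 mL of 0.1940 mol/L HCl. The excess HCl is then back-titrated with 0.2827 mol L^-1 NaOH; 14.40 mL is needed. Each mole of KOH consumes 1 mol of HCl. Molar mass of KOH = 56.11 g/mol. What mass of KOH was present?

Total n(HCl) added = 0.1940 x 0.03184 = 0.006177 mol.
n(NaOH) used = 0.2827 x 0.01440 = 0.004071 mol, which equals the excess n(HCl).
So n(HCl) consumed by the sample = 0.006177 - 0.004071 = 0.002106 mol.
n(KOH) = 0.002106 / 1 = 0.002106 mol.
mass = 0.002106 mol x 56.11 g/mol = 0.118 g.

0.118 g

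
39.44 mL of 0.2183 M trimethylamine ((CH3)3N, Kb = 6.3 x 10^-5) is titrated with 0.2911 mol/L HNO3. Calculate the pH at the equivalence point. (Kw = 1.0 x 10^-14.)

n((CH3)3N) = 0.2183 x 0.03944 = 0.008610 mol; V(HNO3) at equivalence = 0.008610/0.2911 = 0.02958 L.
At equivalence the base is fully converted to (CH3)3NH+; total volume = 0.06902 L, so [(CH3)3NH+] = 0.008610/0.06902 = 0.1247 M.
Ka((CH3)3NH+) = Kw/Kb = 1.0e-14 / 6.3 x 10^-5 = 1.59e-10.
[H^+] = sqrt(Ka x [(CH3)3NH+]) = sqrt(1.59e-10 x 0.1247) = 4.45e-6 M.
pH = -log(4.45e-6) = 5.35.

5.35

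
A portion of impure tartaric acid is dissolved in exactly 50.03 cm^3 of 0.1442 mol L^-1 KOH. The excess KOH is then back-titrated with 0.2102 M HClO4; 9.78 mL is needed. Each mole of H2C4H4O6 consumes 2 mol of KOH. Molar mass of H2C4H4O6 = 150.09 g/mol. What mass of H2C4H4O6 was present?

0.387 g

Total n(KOH) added = 0.1442 x 0.05003 = 0.007214 mol.
n(HClO4) used = 0.2102 x 0.009780 = 0.002056 mol, which equals the excess n(KOH).
So n(KOH) consumed by the sample = 0.007214 - 0.002056 = 0.005159 mol.
n(H2C4H4O6) = 0.005159 / 2 = 0.002579 mol.
mass = 0.002579 mol x 150.09 g/mol = 0.387 g.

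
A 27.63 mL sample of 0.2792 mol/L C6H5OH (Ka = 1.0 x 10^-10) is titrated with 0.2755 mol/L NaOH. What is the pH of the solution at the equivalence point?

n(C6H5OH) = 0.2792 x 0.02763 = 0.007714 mol; V(NaOH) at equivalence = 0.007714/0.2755 = 0.02800 L.
At equivalence all the acid is converted to C6H5O-; total volume = 0.02763 + 0.02800 = 0.05563 L, so [C6H5O-] = 0.007714/0.05563 = 0.1387 M.
Kb = Kw/Ka = 1.0e-14 / 1.0 x 10^-10 = 0.000100.
[OH^-] = sqrt(Kb x [C6H5O-]) = sqrt(0.000100 x 0.1387) = 0.00372 M.
pOH = 2.43, so pH = 14.00 - 2.43 = 11.57.

11.57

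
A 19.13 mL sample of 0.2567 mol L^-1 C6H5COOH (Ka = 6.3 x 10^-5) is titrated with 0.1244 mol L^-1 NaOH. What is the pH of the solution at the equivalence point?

n(C6H5COOH) = 0.2567 x 0.01913 = 0.004911 mol; V(NaOH) at equivalence = 0.004911/0.1244 = 0.03947 L.
At equivalence all the acid is converted to C6H5COO-; total volume = 0.01913 + 0.03947 = 0.05860 L, so [C6H5COO-] = 0.004911/0.05860 = 0.08379 M.
Kb = Kw/Ka = 1.0e-14 / 6.3 x 10^-5 = 1.59e-10.
[OH^-] = sqrt(Kb x [C6H5COO-]) = sqrt(1.59e-10 x 0.08379) = 3.65e-6 M.
pOH = 5.44, so pH = 14.00 - 5.44 = 8.56.

8.56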